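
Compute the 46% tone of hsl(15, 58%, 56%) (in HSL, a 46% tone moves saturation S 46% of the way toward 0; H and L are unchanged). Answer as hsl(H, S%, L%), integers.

S moves 46% from 58 toward 0: 58 − 26.68 = 31.32 → 31.
H and L are unchanged.

hsl(15, 31%, 56%)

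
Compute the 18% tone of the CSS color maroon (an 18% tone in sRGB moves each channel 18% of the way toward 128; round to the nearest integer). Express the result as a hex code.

CSS maroon is rgb(128, 0, 0).
Lerp each channel 18% toward 128:
  R: 128 + 0 = 128 → 128
  G: 0 + 0.18×(128−0) = 0 + 23.04 = 23.04 → 23
  B: 0 + 0.18×(128−0) = 0 + 23.04 = 23.04 → 23
rgb(128, 23, 23) = #801717.

#801717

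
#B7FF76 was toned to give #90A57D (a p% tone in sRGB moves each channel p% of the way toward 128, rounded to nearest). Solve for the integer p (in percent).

71%

#B7FF76 is rgb(183, 255, 118); #90A57D is rgb(144, 165, 125).
On the G channel (widest range): 165 ≈ 255 + (p/100)(128 − 255), so p ≈ 100×(165 − 255)/(128 − 255) = -9000/-127 = 70.87.
p = 71 reproduces all three channels after rounding.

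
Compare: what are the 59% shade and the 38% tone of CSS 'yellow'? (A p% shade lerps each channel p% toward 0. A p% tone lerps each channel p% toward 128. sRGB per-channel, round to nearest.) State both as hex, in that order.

#696900, #cfcf31

CSS yellow is rgb(255, 255, 0).
59% shade:
  R: 255 − 150.45 = 104.55 → 105
  G: 255 + 0.59×(0−255) = 255 − 150.45 = 104.55 → 105
  B: 0 + 0 = 0 → 0
  → #696900
38% tone:
  R: 255 − 48.26 = 206.74 → 207
  G: 255 + 0.38×(128−255) = 255 − 48.26 = 206.74 → 207
  B: 0 + 0.38×(128−0) = 0 + 48.64 = 48.64 → 49
  → #cfcf31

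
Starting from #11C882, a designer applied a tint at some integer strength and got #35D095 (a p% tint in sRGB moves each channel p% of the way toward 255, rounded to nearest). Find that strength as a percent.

#11C882 is rgb(17, 200, 130); #35D095 is rgb(53, 208, 149).
On the R channel (widest range): 53 ≈ 17 + (p/100)(255 − 17), so p ≈ 100×(53 − 17)/(255 − 17) = 3600/238 = 15.13.
p = 15 reproduces all three channels after rounding.

15%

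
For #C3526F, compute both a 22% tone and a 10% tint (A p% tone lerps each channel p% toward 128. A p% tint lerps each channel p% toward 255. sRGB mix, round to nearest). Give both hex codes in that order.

#B45C73, #C9637D

#C3526F is rgb(195, 82, 111).
22% tone:
  R: 195 + 0.22×(128−195) = 195 − 14.74 = 180.26 → 180
  G: 82 + 0.22×(128−82) = 82 + 10.12 = 92.12 → 92
  B: 111 + 3.74 = 114.74 → 115
  → #B45C73
10% tint:
  R: 195 + 6 = 201 → 201
  G: 82 + 17.3 = 99.3 → 99
  B: 111 + 0.1×(255−111) = 111 + 14.4 = 125.4 → 125
  → #C9637D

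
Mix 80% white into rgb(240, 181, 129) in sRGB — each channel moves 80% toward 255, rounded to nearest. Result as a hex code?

#FCF0E6

Lerp each channel 80% toward 255:
  R: 240 + 0.8×(255−240) = 240 + 12 = 252 → 252
  G: 181 + 0.8×(255−181) = 181 + 59.2 = 240.2 → 240
  B: 129 + 0.8×(255−129) = 129 + 100.8 = 229.8 → 230
rgb(252, 240, 230) = #FCF0E6.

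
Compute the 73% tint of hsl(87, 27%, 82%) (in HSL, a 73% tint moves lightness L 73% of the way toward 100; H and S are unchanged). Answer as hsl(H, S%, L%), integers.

hsl(87, 27%, 95%)

L moves 73% from 82 toward 100: 82 + 13.14 = 95.14 → 95.
H and S are unchanged.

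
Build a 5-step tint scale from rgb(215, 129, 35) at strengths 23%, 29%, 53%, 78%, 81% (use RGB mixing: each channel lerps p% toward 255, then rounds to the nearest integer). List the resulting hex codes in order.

#E09E56, #E3A663, #ECC498, #F6E3CF, #F7E7D5

23%: (215 + 9.2 = 224.2→224, 129 + 28.98 = 157.98→158, 35 + 50.6 = 85.6→86) → #E09E56
29%: (215 + 11.6 = 226.6→227, 129 + 36.54 = 165.54→166, 35 + 63.8 = 98.8→99) → #E3A663
53%: (215 + 21.2 = 236.2→236, 129 + 66.78 = 195.78→196, 35 + 116.6 = 151.6→152) → #ECC498
78%: (215 + 31.2 = 246.2→246, 129 + 98.28 = 227.28→227, 35 + 171.6 = 206.6→207) → #F6E3CF
81%: (215 + 32.4 = 247.4→247, 129 + 102.06 = 231.06→231, 35 + 178.2 = 213.2→213) → #F7E7D5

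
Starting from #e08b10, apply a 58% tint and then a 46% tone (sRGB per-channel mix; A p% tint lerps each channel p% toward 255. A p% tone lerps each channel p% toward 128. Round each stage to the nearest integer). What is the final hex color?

#e08b10 is rgb(224, 139, 16).
Lerp each channel 58% toward 255:
  R: 224 + 17.98 = 241.98 → 242
  G: 139 + 67.28 = 206.28 → 206
  B: 16 + 0.58×(255−16) = 16 + 138.62 = 154.62 → 155
After the tint: rgb(242, 206, 155) = #f2ce9b.
Per channel, c → c + 0.46(128 − c):
  R: 242 + 0.46×(128−242) = 242 − 52.44 = 189.56 → 190
  G: 206 + 0.46×(128−206) = 206 − 35.88 = 170.12 → 170
  B: 155 + 0.46×(128−155) = 155 − 12.42 = 142.58 → 143
rgb(190, 170, 143) = #beaa8f.

#beaa8f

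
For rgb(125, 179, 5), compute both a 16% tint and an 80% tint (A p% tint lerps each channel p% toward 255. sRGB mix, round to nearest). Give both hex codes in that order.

16% tint:
  R: 125 + 0.16×(255−125) = 125 + 20.8 = 145.8 → 146
  G: 179 + 12.16 = 191.16 → 191
  B: 5 + 0.16×(255−5) = 5 + 40 = 45 → 45
  → #92BF2D
80% tint:
  R: 125 + 104 = 229 → 229
  G: 179 + 60.8 = 239.8 → 240
  B: 5 + 0.8×(255−5) = 5 + 200 = 205 → 205
  → #E5F0CD

#92BF2D, #E5F0CD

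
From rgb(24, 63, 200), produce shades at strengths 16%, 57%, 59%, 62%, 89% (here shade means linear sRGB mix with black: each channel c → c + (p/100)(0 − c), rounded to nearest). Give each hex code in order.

16%: (24 − 3.84 = 20.16→20, 63 − 10.08 = 52.92→53, 200 − 32 = 168→168) → #1435A8
57%: (24 − 13.68 = 10.32→10, 63 − 35.91 = 27.09→27, 200 − 114 = 86→86) → #0A1B56
59%: (24 − 14.16 = 9.84→10, 63 − 37.17 = 25.83→26, 200 − 118 = 82→82) → #0A1A52
62%: (24 − 14.88 = 9.12→9, 63 − 39.06 = 23.94→24, 200 − 124 = 76→76) → #09184C
89%: (24 − 21.36 = 2.64→3, 63 − 56.07 = 6.93→7, 200 − 178 = 22→22) → #030716

#1435A8, #0A1B56, #0A1A52, #09184C, #030716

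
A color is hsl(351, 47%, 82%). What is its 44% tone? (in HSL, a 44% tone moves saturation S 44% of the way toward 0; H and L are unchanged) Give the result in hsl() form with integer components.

hsl(351, 26%, 82%)

S moves 44% from 47 toward 0: 47 − 20.68 = 26.32 → 26.
H and L are unchanged.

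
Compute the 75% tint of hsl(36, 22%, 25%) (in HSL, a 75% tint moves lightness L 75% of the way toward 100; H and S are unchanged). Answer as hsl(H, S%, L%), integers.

L moves 75% from 25 toward 100: 25 + 56.25 = 81.25 → 81.
H and S are unchanged.

hsl(36, 22%, 81%)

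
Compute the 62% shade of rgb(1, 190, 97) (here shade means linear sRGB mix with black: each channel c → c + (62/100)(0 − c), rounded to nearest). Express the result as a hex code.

#004825

Per channel, c → c + 0.62(0 − c):
  R: 1 − 0.62 = 0.38 → 0
  G: 190 + 0.62×(0−190) = 190 − 117.8 = 72.2 → 72
  B: 97 − 60.14 = 36.86 → 37
rgb(0, 72, 37) = #004825.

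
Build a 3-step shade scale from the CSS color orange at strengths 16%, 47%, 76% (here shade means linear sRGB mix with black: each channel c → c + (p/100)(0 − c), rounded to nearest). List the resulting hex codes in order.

#D68B00, #875700, #3D2800

CSS orange is rgb(255, 165, 0).
16%: (255 − 40.8 = 214.2→214, 165 − 26.4 = 138.6→139, 0→0) → #D68B00
47%: (255 − 119.85 = 135.15→135, 165 − 77.55 = 87.45→87, 0→0) → #875700
76%: (255 − 193.8 = 61.2→61, 165 − 125.4 = 39.6→40, 0→0) → #3D2800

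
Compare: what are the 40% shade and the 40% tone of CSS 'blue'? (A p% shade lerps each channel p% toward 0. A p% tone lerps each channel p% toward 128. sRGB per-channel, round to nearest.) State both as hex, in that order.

#000099, #3333CC

CSS blue is rgb(0, 0, 255).
40% shade:
  R: 0 + 0.4×(0−0) = 0 + 0 = 0 → 0
  G: 0 + 0.4×(0−0) = 0 + 0 = 0 → 0
  B: 255 + 0.4×(0−255) = 255 − 102 = 153 → 153
  → #000099
40% tone:
  R: 0 + 51.2 = 51.2 → 51
  G: 0 + 0.4×(128−0) = 0 + 51.2 = 51.2 → 51
  B: 255 + 0.4×(128−255) = 255 − 50.8 = 204.2 → 204
  → #3333CC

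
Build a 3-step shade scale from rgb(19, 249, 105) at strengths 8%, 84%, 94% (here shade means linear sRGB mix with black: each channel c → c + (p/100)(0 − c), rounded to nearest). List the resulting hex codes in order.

#11e561, #032811, #010f06

8%: (19 − 1.52 = 17.48→17, 249 − 19.92 = 229.08→229, 105 − 8.4 = 96.6→97) → #11e561
84%: (19 − 15.96 = 3.04→3, 249 − 209.16 = 39.84→40, 105 − 88.2 = 16.8→17) → #032811
94%: (19 − 17.86 = 1.14→1, 249 − 234.06 = 14.94→15, 105 − 98.7 = 6.3→6) → #010f06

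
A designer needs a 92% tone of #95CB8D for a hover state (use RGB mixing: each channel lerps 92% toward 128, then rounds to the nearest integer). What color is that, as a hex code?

#828681

#95CB8D is rgb(149, 203, 141).
Lerp each channel 92% toward 128:
  R: 149 − 19.32 = 129.68 → 130
  G: 203 + 0.92×(128−203) = 203 − 69 = 134 → 134
  B: 141 − 11.96 = 129.04 → 129
rgb(130, 134, 129) = #828681.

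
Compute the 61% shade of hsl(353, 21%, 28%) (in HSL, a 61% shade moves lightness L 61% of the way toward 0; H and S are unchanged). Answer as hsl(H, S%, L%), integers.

L moves 61% from 28 toward 0: 28 − 17.08 = 10.92 → 11.
H and S are unchanged.

hsl(353, 21%, 11%)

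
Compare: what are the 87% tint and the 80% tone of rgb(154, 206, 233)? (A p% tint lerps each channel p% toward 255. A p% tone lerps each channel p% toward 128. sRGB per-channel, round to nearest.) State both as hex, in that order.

87% tint:
  R: 154 + 0.87×(255−154) = 154 + 87.87 = 241.87 → 242
  G: 206 + 0.87×(255−206) = 206 + 42.63 = 248.63 → 249
  B: 233 + 0.87×(255−233) = 233 + 19.14 = 252.14 → 252
  → #F2F9FC
80% tone:
  R: 154 − 20.8 = 133.2 → 133
  G: 206 + 0.8×(128−206) = 206 − 62.4 = 143.6 → 144
  B: 233 + 0.8×(128−233) = 233 − 84 = 149 → 149
  → #859095

#F2F9FC, #859095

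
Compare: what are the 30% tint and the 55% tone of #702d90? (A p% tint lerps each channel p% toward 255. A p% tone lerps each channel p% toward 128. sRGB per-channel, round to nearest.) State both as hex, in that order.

#9b6cb1, #795b87

#702d90 is rgb(112, 45, 144).
30% tint:
  R: 112 + 42.9 = 154.9 → 155
  G: 45 + 0.3×(255−45) = 45 + 63 = 108 → 108
  B: 144 + 33.3 = 177.3 → 177
  → #9b6cb1
55% tone:
  R: 112 + 0.55×(128−112) = 112 + 8.8 = 120.8 → 121
  G: 45 + 0.55×(128−45) = 45 + 45.65 = 90.65 → 91
  B: 144 + 0.55×(128−144) = 144 − 8.8 = 135.2 → 135
  → #795b87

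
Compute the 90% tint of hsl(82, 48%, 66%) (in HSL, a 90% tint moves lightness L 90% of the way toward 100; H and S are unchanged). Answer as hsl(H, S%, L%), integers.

L moves 90% from 66 toward 100: 66 + 30.6 = 96.6 → 97.
H and S are unchanged.

hsl(82, 48%, 97%)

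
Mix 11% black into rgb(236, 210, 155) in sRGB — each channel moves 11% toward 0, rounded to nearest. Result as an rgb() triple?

rgb(210, 187, 138)

An 11% shade moves each channel 11% toward 0:
  R: 236 + 0.11×(0−236) = 236 − 25.96 = 210.04 → 210
  G: 210 + 0.11×(0−210) = 210 − 23.1 = 186.9 → 187
  B: 155 − 17.05 = 137.95 → 138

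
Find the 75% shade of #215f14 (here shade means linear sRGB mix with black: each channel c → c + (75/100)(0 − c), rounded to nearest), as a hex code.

#081805

#215f14 is rgb(33, 95, 20).
Lerp each channel 75% toward 0:
  R: 33 + 0.75×(0−33) = 33 − 24.75 = 8.25 → 8
  G: 95 − 71.25 = 23.75 → 24
  B: 20 − 15 = 5 → 5
rgb(8, 24, 5) = #081805.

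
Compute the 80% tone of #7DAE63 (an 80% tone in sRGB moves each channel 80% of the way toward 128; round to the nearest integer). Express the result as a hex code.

#7F897A

#7DAE63 is rgb(125, 174, 99).
Lerp each channel 80% toward 128:
  R: 125 + 2.4 = 127.4 → 127
  G: 174 − 36.8 = 137.2 → 137
  B: 99 + 0.8×(128−99) = 99 + 23.2 = 122.2 → 122
rgb(127, 137, 122) = #7F897A.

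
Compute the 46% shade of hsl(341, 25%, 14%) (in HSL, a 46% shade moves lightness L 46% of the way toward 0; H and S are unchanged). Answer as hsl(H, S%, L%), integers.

L moves 46% from 14 toward 0: 14 − 6.44 = 7.56 → 8.
H and S are unchanged.

hsl(341, 25%, 8%)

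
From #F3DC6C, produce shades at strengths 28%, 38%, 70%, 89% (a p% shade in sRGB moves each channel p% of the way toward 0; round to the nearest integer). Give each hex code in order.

#F3DC6C is rgb(243, 220, 108).
28%: (243 − 68.04 = 174.96→175, 220 − 61.6 = 158.4→158, 108 − 30.24 = 77.76→78) → #AF9E4E
38%: (243 − 92.34 = 150.66→151, 220 − 83.6 = 136.4→136, 108 − 41.04 = 66.96→67) → #978843
70%: (243 − 170.1 = 72.9→73, 220 − 154 = 66→66, 108 − 75.6 = 32.4→32) → #494220
89%: (243 − 216.27 = 26.73→27, 220 − 195.8 = 24.2→24, 108 − 96.12 = 11.88→12) → #1B180C

#AF9E4E, #978843, #494220, #1B180C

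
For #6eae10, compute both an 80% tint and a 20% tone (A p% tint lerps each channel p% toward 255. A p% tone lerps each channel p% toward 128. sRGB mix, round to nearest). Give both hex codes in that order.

#e2efcf, #72a526

#6eae10 is rgb(110, 174, 16).
80% tint:
  R: 110 + 0.8×(255−110) = 110 + 116 = 226 → 226
  G: 174 + 0.8×(255−174) = 174 + 64.8 = 238.8 → 239
  B: 16 + 0.8×(255−16) = 16 + 191.2 = 207.2 → 207
  → #e2efcf
20% tone:
  R: 110 + 0.2×(128−110) = 110 + 3.6 = 113.6 → 114
  G: 174 + 0.2×(128−174) = 174 − 9.2 = 164.8 → 165
  B: 16 + 0.2×(128−16) = 16 + 22.4 = 38.4 → 38
  → #72a526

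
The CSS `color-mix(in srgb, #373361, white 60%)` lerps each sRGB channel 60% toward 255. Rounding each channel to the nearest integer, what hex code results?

#AFADC0

#373361 is rgb(55, 51, 97).
Lerp each channel 60% toward 255:
  R: 55 + 120 = 175 → 175
  G: 51 + 0.6×(255−51) = 51 + 122.4 = 173.4 → 173
  B: 97 + 0.6×(255−97) = 97 + 94.8 = 191.8 → 192
rgb(175, 173, 192) = #AFADC0.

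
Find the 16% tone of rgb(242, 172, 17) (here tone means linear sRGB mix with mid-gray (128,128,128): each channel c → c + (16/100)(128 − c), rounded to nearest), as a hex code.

#e0a523

Per channel, c → c + 0.16(128 − c):
  R: 242 + 0.16×(128−242) = 242 − 18.24 = 223.76 → 224
  G: 172 − 7.04 = 164.96 → 165
  B: 17 + 0.16×(128−17) = 17 + 17.76 = 34.76 → 35
rgb(224, 165, 35) = #e0a523.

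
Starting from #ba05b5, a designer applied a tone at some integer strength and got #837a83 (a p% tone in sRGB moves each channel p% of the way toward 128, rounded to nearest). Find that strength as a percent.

95%

#ba05b5 is rgb(186, 5, 181); #837a83 is rgb(131, 122, 131).
On the G channel (widest range): 122 ≈ 5 + (p/100)(128 − 5), so p ≈ 100×(122 − 5)/(128 − 5) = 11700/123 = 95.12.
p = 95 reproduces all three channels after rounding.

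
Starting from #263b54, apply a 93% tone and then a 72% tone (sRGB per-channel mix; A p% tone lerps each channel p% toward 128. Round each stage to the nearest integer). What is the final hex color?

#7e7f7f

#263b54 is rgb(38, 59, 84).
Lerp each channel 93% toward 128:
  R: 38 + 83.7 = 121.7 → 122
  G: 59 + 0.93×(128−59) = 59 + 64.17 = 123.17 → 123
  B: 84 + 40.92 = 124.92 → 125
After the tone: rgb(122, 123, 125) = #7a7b7d.
A 72% tone moves each channel 72% toward 128:
  R: 122 + 0.72×(128−122) = 122 + 4.32 = 126.32 → 126
  G: 123 + 0.72×(128−123) = 123 + 3.6 = 126.6 → 127
  B: 125 + 0.72×(128−125) = 125 + 2.16 = 127.16 → 127
rgb(126, 127, 127) = #7e7f7f.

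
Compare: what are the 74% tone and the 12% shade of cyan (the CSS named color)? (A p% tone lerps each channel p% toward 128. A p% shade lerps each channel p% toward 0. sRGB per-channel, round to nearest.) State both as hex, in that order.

CSS cyan is rgb(0, 255, 255).
74% tone:
  R: 0 + 0.74×(128−0) = 0 + 94.72 = 94.72 → 95
  G: 255 − 93.98 = 161.02 → 161
  B: 255 − 93.98 = 161.02 → 161
  → #5fa1a1
12% shade:
  R: 0 + 0.12×(0−0) = 0 + 0 = 0 → 0
  G: 255 − 30.6 = 224.4 → 224
  B: 255 + 0.12×(0−255) = 255 − 30.6 = 224.4 → 224
  → #00e0e0

#5fa1a1, #00e0e0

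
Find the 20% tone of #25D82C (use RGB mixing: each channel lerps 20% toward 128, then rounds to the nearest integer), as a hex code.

#37C63D

#25D82C is rgb(37, 216, 44).
Per channel, c → c + 0.2(128 − c):
  R: 37 + 18.2 = 55.2 → 55
  G: 216 + 0.2×(128−216) = 216 − 17.6 = 198.4 → 198
  B: 44 + 0.2×(128−44) = 44 + 16.8 = 60.8 → 61
rgb(55, 198, 61) = #37C63D.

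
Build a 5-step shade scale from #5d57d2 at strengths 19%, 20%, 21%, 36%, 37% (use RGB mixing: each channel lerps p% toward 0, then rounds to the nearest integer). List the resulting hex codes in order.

#5d57d2 is rgb(93, 87, 210).
19%: (93 − 17.67 = 75.33→75, 87 − 16.53 = 70.47→70, 210 − 39.9 = 170.1→170) → #4b46aa
20%: (93 − 18.6 = 74.4→74, 87 − 17.4 = 69.6→70, 210 − 42 = 168→168) → #4a46a8
21%: (93 − 19.53 = 73.47→73, 87 − 18.27 = 68.73→69, 210 − 44.1 = 165.9→166) → #4945a6
36%: (93 − 33.48 = 59.52→60, 87 − 31.32 = 55.68→56, 210 − 75.6 = 134.4→134) → #3c3886
37%: (93 − 34.41 = 58.59→59, 87 − 32.19 = 54.81→55, 210 − 77.7 = 132.3→132) → #3b3784

#4b46aa, #4a46a8, #4945a6, #3c3886, #3b3784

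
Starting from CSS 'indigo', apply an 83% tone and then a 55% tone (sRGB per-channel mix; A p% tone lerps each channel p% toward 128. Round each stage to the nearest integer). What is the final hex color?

#7C7680

CSS indigo is rgb(75, 0, 130).
An 83% tone moves each channel 83% toward 128:
  R: 75 + 43.99 = 118.99 → 119
  G: 0 + 0.83×(128−0) = 0 + 106.24 = 106.24 → 106
  B: 130 + 0.83×(128−130) = 130 − 1.66 = 128.34 → 128
After the tone: rgb(119, 106, 128) = #776A80.
A 55% tone moves each channel 55% toward 128:
  R: 119 + 4.95 = 123.95 → 124
  G: 106 + 12.1 = 118.1 → 118
  B: 128 + 0.55×(128−128) = 128 + 0 = 128 → 128
rgb(124, 118, 128) = #7C7680.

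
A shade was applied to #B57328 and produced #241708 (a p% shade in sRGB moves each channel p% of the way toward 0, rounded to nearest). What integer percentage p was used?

#B57328 is rgb(181, 115, 40); #241708 is rgb(36, 23, 8).
On the R channel (widest range): 36 ≈ 181 + (p/100)(0 − 181), so p ≈ 100×(36 − 181)/(0 − 181) = -14500/-181 = 80.11.
p = 80 reproduces all three channels after rounding.

80%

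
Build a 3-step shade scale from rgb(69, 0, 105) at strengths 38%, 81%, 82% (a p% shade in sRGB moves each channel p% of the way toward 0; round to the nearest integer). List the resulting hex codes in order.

38%: (69 − 26.22 = 42.78→43, 0→0, 105 − 39.9 = 65.1→65) → #2B0041
81%: (69 − 55.89 = 13.11→13, 0→0, 105 − 85.05 = 19.95→20) → #0D0014
82%: (69 − 56.58 = 12.42→12, 0→0, 105 − 86.1 = 18.9→19) → #0C0013

#2B0041, #0D0014, #0C0013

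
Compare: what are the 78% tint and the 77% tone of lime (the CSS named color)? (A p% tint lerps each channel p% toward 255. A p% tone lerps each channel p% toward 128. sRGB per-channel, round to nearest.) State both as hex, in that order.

CSS lime is rgb(0, 255, 0).
78% tint:
  R: 0 + 0.78×(255−0) = 0 + 198.9 = 198.9 → 199
  G: 255 + 0.78×(255−255) = 255 + 0 = 255 → 255
  B: 0 + 198.9 = 198.9 → 199
  → #C7FFC7
77% tone:
  R: 0 + 0.77×(128−0) = 0 + 98.56 = 98.56 → 99
  G: 255 + 0.77×(128−255) = 255 − 97.79 = 157.21 → 157
  B: 0 + 98.56 = 98.56 → 99
  → #639D63

#C7FFC7, #639D63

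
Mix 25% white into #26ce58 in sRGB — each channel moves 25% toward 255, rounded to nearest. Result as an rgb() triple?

#26ce58 is rgb(38, 206, 88).
Per channel, c → c + 0.25(255 − c):
  R: 38 + 0.25×(255−38) = 38 + 54.25 = 92.25 → 92
  G: 206 + 0.25×(255−206) = 206 + 12.25 = 218.25 → 218
  B: 88 + 0.25×(255−88) = 88 + 41.75 = 129.75 → 130

rgb(92, 218, 130)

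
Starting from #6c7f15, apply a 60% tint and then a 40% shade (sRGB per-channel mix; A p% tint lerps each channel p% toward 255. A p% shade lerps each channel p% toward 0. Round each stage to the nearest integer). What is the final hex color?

#6c7f15 is rgb(108, 127, 21).
Per channel, c → c + 0.6(255 − c):
  R: 108 + 0.6×(255−108) = 108 + 88.2 = 196.2 → 196
  G: 127 + 0.6×(255−127) = 127 + 76.8 = 203.8 → 204
  B: 21 + 140.4 = 161.4 → 161
After the tint: rgb(196, 204, 161) = #c4cca1.
Per channel, c → c + 0.4(0 − c):
  R: 196 + 0.4×(0−196) = 196 − 78.4 = 117.6 → 118
  G: 204 − 81.6 = 122.4 → 122
  B: 161 − 64.4 = 96.6 → 97
rgb(118, 122, 97) = #767a61.

#767a61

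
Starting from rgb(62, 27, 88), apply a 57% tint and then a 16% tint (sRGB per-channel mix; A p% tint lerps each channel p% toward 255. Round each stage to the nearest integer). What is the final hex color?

Per channel, c → c + 0.57(255 − c):
  R: 62 + 110.01 = 172.01 → 172
  G: 27 + 0.57×(255−27) = 27 + 129.96 = 156.96 → 157
  B: 88 + 0.57×(255−88) = 88 + 95.19 = 183.19 → 183
After the tint: rgb(172, 157, 183) = #AC9DB7.
A 16% tint moves each channel 16% toward 255:
  R: 172 + 0.16×(255−172) = 172 + 13.28 = 185.28 → 185
  G: 157 + 15.68 = 172.68 → 173
  B: 183 + 11.52 = 194.52 → 195
rgb(185, 173, 195) = #B9ADC3.

#B9ADC3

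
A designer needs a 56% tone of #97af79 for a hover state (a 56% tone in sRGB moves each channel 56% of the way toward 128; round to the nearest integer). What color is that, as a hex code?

#8a957d

#97af79 is rgb(151, 175, 121).
Lerp each channel 56% toward 128:
  R: 151 − 12.88 = 138.12 → 138
  G: 175 + 0.56×(128−175) = 175 − 26.32 = 148.68 → 149
  B: 121 + 0.56×(128−121) = 121 + 3.92 = 124.92 → 125
rgb(138, 149, 125) = #8a957d.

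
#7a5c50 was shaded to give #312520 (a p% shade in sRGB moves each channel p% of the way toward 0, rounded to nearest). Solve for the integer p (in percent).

#7a5c50 is rgb(122, 92, 80); #312520 is rgb(49, 37, 32).
On the R channel (widest range): 49 ≈ 122 + (p/100)(0 − 122), so p ≈ 100×(49 − 122)/(0 − 122) = -7300/-122 = 59.84.
p = 60 reproduces all three channels after rounding.

60%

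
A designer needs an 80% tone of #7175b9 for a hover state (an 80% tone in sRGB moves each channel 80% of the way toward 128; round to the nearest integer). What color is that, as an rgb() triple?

rgb(125, 126, 139)

#7175b9 is rgb(113, 117, 185).
Lerp each channel 80% toward 128:
  R: 113 + 12 = 125 → 125
  G: 117 + 8.8 = 125.8 → 126
  B: 185 + 0.8×(128−185) = 185 − 45.6 = 139.4 → 139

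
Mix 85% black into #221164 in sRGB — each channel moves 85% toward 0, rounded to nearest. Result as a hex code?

#05030f

#221164 is rgb(34, 17, 100).
Lerp each channel 85% toward 0:
  R: 34 − 28.9 = 5.1 → 5
  G: 17 + 0.85×(0−17) = 17 − 14.45 = 2.55 → 3
  B: 100 + 0.85×(0−100) = 100 − 85 = 15 → 15
rgb(5, 3, 15) = #05030f.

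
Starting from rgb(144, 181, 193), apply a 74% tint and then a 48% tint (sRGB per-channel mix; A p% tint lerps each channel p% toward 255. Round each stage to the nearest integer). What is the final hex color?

#F0F5F7

Lerp each channel 74% toward 255:
  R: 144 + 0.74×(255−144) = 144 + 82.14 = 226.14 → 226
  G: 181 + 0.74×(255−181) = 181 + 54.76 = 235.76 → 236
  B: 193 + 45.88 = 238.88 → 239
After the tint: rgb(226, 236, 239) = #E2ECEF.
Lerp each channel 48% toward 255:
  R: 226 + 13.92 = 239.92 → 240
  G: 236 + 9.12 = 245.12 → 245
  B: 239 + 0.48×(255−239) = 239 + 7.68 = 246.68 → 247
rgb(240, 245, 247) = #F0F5F7.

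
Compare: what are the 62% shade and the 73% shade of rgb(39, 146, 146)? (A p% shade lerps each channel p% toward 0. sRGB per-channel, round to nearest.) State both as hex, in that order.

62% shade:
  R: 39 − 24.18 = 14.82 → 15
  G: 146 + 0.62×(0−146) = 146 − 90.52 = 55.48 → 55
  B: 146 − 90.52 = 55.48 → 55
  → #0f3737
73% shade:
  R: 39 + 0.73×(0−39) = 39 − 28.47 = 10.53 → 11
  G: 146 − 106.58 = 39.42 → 39
  B: 146 − 106.58 = 39.42 → 39
  → #0b2727

#0f3737, #0b2727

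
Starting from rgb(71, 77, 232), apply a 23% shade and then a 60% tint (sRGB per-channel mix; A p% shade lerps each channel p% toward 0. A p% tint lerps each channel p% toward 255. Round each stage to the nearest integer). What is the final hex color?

#AFB1E1

A 23% shade moves each channel 23% toward 0:
  R: 71 − 16.33 = 54.67 → 55
  G: 77 + 0.23×(0−77) = 77 − 17.71 = 59.29 → 59
  B: 232 + 0.23×(0−232) = 232 − 53.36 = 178.64 → 179
After the shade: rgb(55, 59, 179) = #373BB3.
Lerp each channel 60% toward 255:
  R: 55 + 0.6×(255−55) = 55 + 120 = 175 → 175
  G: 59 + 117.6 = 176.6 → 177
  B: 179 + 45.6 = 224.6 → 225
rgb(175, 177, 225) = #AFB1E1.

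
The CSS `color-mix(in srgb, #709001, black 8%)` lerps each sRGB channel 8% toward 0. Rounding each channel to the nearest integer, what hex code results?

#709001 is rgb(112, 144, 1).
An 8% shade moves each channel 8% toward 0:
  R: 112 + 0.08×(0−112) = 112 − 8.96 = 103.04 → 103
  G: 144 − 11.52 = 132.48 → 132
  B: 1 + 0.08×(0−1) = 1 − 0.08 = 0.92 → 1
rgb(103, 132, 1) = #678401.

#678401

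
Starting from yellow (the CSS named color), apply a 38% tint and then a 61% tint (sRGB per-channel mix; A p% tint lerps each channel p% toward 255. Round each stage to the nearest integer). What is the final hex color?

#FFFFC1

CSS yellow is rgb(255, 255, 0).
Lerp each channel 38% toward 255:
  R: 255 + 0 = 255 → 255
  G: 255 + 0.38×(255−255) = 255 + 0 = 255 → 255
  B: 0 + 96.9 = 96.9 → 97
After the tint: rgb(255, 255, 97) = #FFFF61.
A 61% tint moves each channel 61% toward 255:
  R: 255 + 0.61×(255−255) = 255 + 0 = 255 → 255
  G: 255 + 0 = 255 → 255
  B: 97 + 0.61×(255−97) = 97 + 96.38 = 193.38 → 193
rgb(255, 255, 193) = #FFFFC1.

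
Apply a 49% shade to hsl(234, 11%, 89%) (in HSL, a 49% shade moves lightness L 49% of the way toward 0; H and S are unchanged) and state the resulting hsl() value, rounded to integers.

L moves 49% from 89 toward 0: 89 − 43.61 = 45.39 → 45.
H and S are unchanged.

hsl(234, 11%, 45%)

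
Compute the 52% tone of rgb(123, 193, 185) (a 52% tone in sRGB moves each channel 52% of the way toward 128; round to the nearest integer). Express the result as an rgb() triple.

Lerp each channel 52% toward 128:
  R: 123 + 0.52×(128−123) = 123 + 2.6 = 125.6 → 126
  G: 193 − 33.8 = 159.2 → 159
  B: 185 − 29.64 = 155.36 → 155

rgb(126, 159, 155)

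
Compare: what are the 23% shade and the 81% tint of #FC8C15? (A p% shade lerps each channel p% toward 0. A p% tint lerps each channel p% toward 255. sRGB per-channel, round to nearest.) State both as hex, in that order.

#C26C10, #FEE9D3

#FC8C15 is rgb(252, 140, 21).
23% shade:
  R: 252 + 0.23×(0−252) = 252 − 57.96 = 194.04 → 194
  G: 140 − 32.2 = 107.8 → 108
  B: 21 + 0.23×(0−21) = 21 − 4.83 = 16.17 → 16
  → #C26C10
81% tint:
  R: 252 + 2.43 = 254.43 → 254
  G: 140 + 93.15 = 233.15 → 233
  B: 21 + 0.81×(255−21) = 21 + 189.54 = 210.54 → 211
  → #FEE9D3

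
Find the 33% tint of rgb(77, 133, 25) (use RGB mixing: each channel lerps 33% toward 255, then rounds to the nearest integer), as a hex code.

#88ad65

Per channel, c → c + 0.33(255 − c):
  R: 77 + 0.33×(255−77) = 77 + 58.74 = 135.74 → 136
  G: 133 + 40.26 = 173.26 → 173
  B: 25 + 0.33×(255−25) = 25 + 75.9 = 100.9 → 101
rgb(136, 173, 101) = #88ad65.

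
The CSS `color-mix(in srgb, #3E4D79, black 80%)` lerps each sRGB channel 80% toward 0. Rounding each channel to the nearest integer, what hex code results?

#0C0F18

#3E4D79 is rgb(62, 77, 121).
Per channel, c → c + 0.8(0 − c):
  R: 62 + 0.8×(0−62) = 62 − 49.6 = 12.4 → 12
  G: 77 + 0.8×(0−77) = 77 − 61.6 = 15.4 → 15
  B: 121 + 0.8×(0−121) = 121 − 96.8 = 24.2 → 24
rgb(12, 15, 24) = #0C0F18.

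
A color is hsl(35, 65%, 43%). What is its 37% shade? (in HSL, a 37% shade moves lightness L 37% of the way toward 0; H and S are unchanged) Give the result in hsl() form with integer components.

hsl(35, 65%, 27%)

L moves 37% from 43 toward 0: 43 − 15.91 = 27.09 → 27.
H and S are unchanged.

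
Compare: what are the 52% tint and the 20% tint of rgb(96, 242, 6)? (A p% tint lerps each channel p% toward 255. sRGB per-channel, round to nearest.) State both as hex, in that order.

52% tint:
  R: 96 + 82.68 = 178.68 → 179
  G: 242 + 0.52×(255−242) = 242 + 6.76 = 248.76 → 249
  B: 6 + 0.52×(255−6) = 6 + 129.48 = 135.48 → 135
  → #B3F987
20% tint:
  R: 96 + 31.8 = 127.8 → 128
  G: 242 + 0.2×(255−242) = 242 + 2.6 = 244.6 → 245
  B: 6 + 0.2×(255−6) = 6 + 49.8 = 55.8 → 56
  → #80F538

#B3F987, #80F538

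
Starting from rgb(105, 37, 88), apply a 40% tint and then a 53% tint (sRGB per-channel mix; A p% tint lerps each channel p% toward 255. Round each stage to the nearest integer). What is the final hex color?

Lerp each channel 40% toward 255:
  R: 105 + 60 = 165 → 165
  G: 37 + 0.4×(255−37) = 37 + 87.2 = 124.2 → 124
  B: 88 + 0.4×(255−88) = 88 + 66.8 = 154.8 → 155
After the tint: rgb(165, 124, 155) = #A57C9B.
Lerp each channel 53% toward 255:
  R: 165 + 0.53×(255−165) = 165 + 47.7 = 212.7 → 213
  G: 124 + 0.53×(255−124) = 124 + 69.43 = 193.43 → 193
  B: 155 + 53 = 208 → 208
rgb(213, 193, 208) = #D5C1D0.

#D5C1D0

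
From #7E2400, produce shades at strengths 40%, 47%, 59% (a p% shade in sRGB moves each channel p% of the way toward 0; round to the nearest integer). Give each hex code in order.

#7E2400 is rgb(126, 36, 0).
40%: (126 − 50.4 = 75.6→76, 36 − 14.4 = 21.6→22, 0→0) → #4C1600
47%: (126 − 59.22 = 66.78→67, 36 − 16.92 = 19.08→19, 0→0) → #431300
59%: (126 − 74.34 = 51.66→52, 36 − 21.24 = 14.76→15, 0→0) → #340F00

#4C1600, #431300, #340F00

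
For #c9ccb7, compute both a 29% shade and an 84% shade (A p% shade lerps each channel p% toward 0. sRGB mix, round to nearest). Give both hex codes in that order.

#c9ccb7 is rgb(201, 204, 183).
29% shade:
  R: 201 + 0.29×(0−201) = 201 − 58.29 = 142.71 → 143
  G: 204 + 0.29×(0−204) = 204 − 59.16 = 144.84 → 145
  B: 183 + 0.29×(0−183) = 183 − 53.07 = 129.93 → 130
  → #8f9182
84% shade:
  R: 201 + 0.84×(0−201) = 201 − 168.84 = 32.16 → 32
  G: 204 + 0.84×(0−204) = 204 − 171.36 = 32.64 → 33
  B: 183 + 0.84×(0−183) = 183 − 153.72 = 29.28 → 29
  → #20211d

#8f9182, #20211d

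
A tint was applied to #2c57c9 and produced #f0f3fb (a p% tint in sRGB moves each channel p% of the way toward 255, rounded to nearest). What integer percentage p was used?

#2c57c9 is rgb(44, 87, 201); #f0f3fb is rgb(240, 243, 251).
On the R channel (widest range): 240 ≈ 44 + (p/100)(255 − 44), so p ≈ 100×(240 − 44)/(255 − 44) = 19600/211 = 92.89.
p = 93 reproduces all three channels after rounding.

93%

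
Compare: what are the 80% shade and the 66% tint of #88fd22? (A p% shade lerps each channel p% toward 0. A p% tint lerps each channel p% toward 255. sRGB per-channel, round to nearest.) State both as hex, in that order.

#88fd22 is rgb(136, 253, 34).
80% shade:
  R: 136 − 108.8 = 27.2 → 27
  G: 253 − 202.4 = 50.6 → 51
  B: 34 + 0.8×(0−34) = 34 − 27.2 = 6.8 → 7
  → #1b3307
66% tint:
  R: 136 + 78.54 = 214.54 → 215
  G: 253 + 1.32 = 254.32 → 254
  B: 34 + 145.86 = 179.86 → 180
  → #d7feb4

#1b3307, #d7feb4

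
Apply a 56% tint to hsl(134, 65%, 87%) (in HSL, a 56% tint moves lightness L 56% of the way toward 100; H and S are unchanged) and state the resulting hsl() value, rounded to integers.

hsl(134, 65%, 94%)

L moves 56% from 87 toward 100: 87 + 7.28 = 94.28 → 94.
H and S are unchanged.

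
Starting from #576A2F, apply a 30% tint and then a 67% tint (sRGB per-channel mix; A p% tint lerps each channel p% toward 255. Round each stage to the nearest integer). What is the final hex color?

#576A2F is rgb(87, 106, 47).
Lerp each channel 30% toward 255:
  R: 87 + 0.3×(255−87) = 87 + 50.4 = 137.4 → 137
  G: 106 + 44.7 = 150.7 → 151
  B: 47 + 62.4 = 109.4 → 109
After the tint: rgb(137, 151, 109) = #89976D.
A 67% tint moves each channel 67% toward 255:
  R: 137 + 79.06 = 216.06 → 216
  G: 151 + 0.67×(255−151) = 151 + 69.68 = 220.68 → 221
  B: 109 + 0.67×(255−109) = 109 + 97.82 = 206.82 → 207
rgb(216, 221, 207) = #D8DDCF.

#D8DDCF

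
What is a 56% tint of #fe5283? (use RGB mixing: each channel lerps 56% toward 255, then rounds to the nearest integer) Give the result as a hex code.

#ffb3c8

#fe5283 is rgb(254, 82, 131).
Per channel, c → c + 0.56(255 − c):
  R: 254 + 0.56×(255−254) = 254 + 0.56 = 254.56 → 255
  G: 82 + 0.56×(255−82) = 82 + 96.88 = 178.88 → 179
  B: 131 + 69.44 = 200.44 → 200
rgb(255, 179, 200) = #ffb3c8.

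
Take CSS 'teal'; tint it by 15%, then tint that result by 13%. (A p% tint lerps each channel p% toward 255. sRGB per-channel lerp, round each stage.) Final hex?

CSS teal is rgb(0, 128, 128).
Per channel, c → c + 0.15(255 − c):
  R: 0 + 0.15×(255−0) = 0 + 38.25 = 38.25 → 38
  G: 128 + 0.15×(255−128) = 128 + 19.05 = 147.05 → 147
  B: 128 + 0.15×(255−128) = 128 + 19.05 = 147.05 → 147
After the tint: rgb(38, 147, 147) = #269393.
Lerp each channel 13% toward 255:
  R: 38 + 0.13×(255−38) = 38 + 28.21 = 66.21 → 66
  G: 147 + 14.04 = 161.04 → 161
  B: 147 + 0.13×(255−147) = 147 + 14.04 = 161.04 → 161
rgb(66, 161, 161) = #42A1A1.

#42A1A1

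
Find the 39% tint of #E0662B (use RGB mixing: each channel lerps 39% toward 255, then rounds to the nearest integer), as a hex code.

#E0662B is rgb(224, 102, 43).
A 39% tint moves each channel 39% toward 255:
  R: 224 + 12.09 = 236.09 → 236
  G: 102 + 0.39×(255−102) = 102 + 59.67 = 161.67 → 162
  B: 43 + 0.39×(255−43) = 43 + 82.68 = 125.68 → 126
rgb(236, 162, 126) = #ECA27E.

#ECA27E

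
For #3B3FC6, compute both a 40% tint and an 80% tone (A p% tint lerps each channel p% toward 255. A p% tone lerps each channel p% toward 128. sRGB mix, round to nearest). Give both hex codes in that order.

#898CDD, #72738E

#3B3FC6 is rgb(59, 63, 198).
40% tint:
  R: 59 + 78.4 = 137.4 → 137
  G: 63 + 76.8 = 139.8 → 140
  B: 198 + 22.8 = 220.8 → 221
  → #898CDD
80% tone:
  R: 59 + 55.2 = 114.2 → 114
  G: 63 + 52 = 115 → 115
  B: 198 + 0.8×(128−198) = 198 − 56 = 142 → 142
  → #72738E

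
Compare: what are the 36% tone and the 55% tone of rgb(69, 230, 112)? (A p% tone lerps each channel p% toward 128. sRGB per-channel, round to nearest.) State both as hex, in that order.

#5AC176, #65AE79

36% tone:
  R: 69 + 0.36×(128−69) = 69 + 21.24 = 90.24 → 90
  G: 230 − 36.72 = 193.28 → 193
  B: 112 + 5.76 = 117.76 → 118
  → #5AC176
55% tone:
  R: 69 + 32.45 = 101.45 → 101
  G: 230 − 56.1 = 173.9 → 174
  B: 112 + 8.8 = 120.8 → 121
  → #65AE79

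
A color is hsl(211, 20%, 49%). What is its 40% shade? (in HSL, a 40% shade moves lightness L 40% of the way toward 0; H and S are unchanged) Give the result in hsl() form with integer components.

hsl(211, 20%, 29%)

L moves 40% from 49 toward 0: 49 − 19.6 = 29.4 → 29.
H and S are unchanged.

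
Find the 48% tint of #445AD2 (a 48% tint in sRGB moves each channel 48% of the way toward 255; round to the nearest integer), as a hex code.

#9EA9E8

#445AD2 is rgb(68, 90, 210).
Per channel, c → c + 0.48(255 − c):
  R: 68 + 0.48×(255−68) = 68 + 89.76 = 157.76 → 158
  G: 90 + 0.48×(255−90) = 90 + 79.2 = 169.2 → 169
  B: 210 + 0.48×(255−210) = 210 + 21.6 = 231.6 → 232
rgb(158, 169, 232) = #9EA9E8.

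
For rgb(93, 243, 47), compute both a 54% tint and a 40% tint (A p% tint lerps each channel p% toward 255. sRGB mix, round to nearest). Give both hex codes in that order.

#B4F99F, #9EF882

54% tint:
  R: 93 + 0.54×(255−93) = 93 + 87.48 = 180.48 → 180
  G: 243 + 6.48 = 249.48 → 249
  B: 47 + 112.32 = 159.32 → 159
  → #B4F99F
40% tint:
  R: 93 + 64.8 = 157.8 → 158
  G: 243 + 0.4×(255−243) = 243 + 4.8 = 247.8 → 248
  B: 47 + 0.4×(255−47) = 47 + 83.2 = 130.2 → 130
  → #9EF882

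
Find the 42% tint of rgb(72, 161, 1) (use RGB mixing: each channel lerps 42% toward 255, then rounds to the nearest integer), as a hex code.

#95C86C

A 42% tint moves each channel 42% toward 255:
  R: 72 + 76.86 = 148.86 → 149
  G: 161 + 0.42×(255−161) = 161 + 39.48 = 200.48 → 200
  B: 1 + 0.42×(255−1) = 1 + 106.68 = 107.68 → 108
rgb(149, 200, 108) = #95C86C.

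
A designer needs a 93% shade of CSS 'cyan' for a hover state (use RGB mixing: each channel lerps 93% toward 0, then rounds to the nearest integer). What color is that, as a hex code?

#001212

CSS cyan is rgb(0, 255, 255).
A 93% shade moves each channel 93% toward 0:
  R: 0 + 0.93×(0−0) = 0 + 0 = 0 → 0
  G: 255 + 0.93×(0−255) = 255 − 237.15 = 17.85 → 18
  B: 255 + 0.93×(0−255) = 255 − 237.15 = 17.85 → 18
rgb(0, 18, 18) = #001212.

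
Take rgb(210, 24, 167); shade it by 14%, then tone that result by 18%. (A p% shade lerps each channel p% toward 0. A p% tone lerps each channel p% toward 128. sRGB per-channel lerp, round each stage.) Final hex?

Lerp each channel 14% toward 0:
  R: 210 + 0.14×(0−210) = 210 − 29.4 = 180.6 → 181
  G: 24 + 0.14×(0−24) = 24 − 3.36 = 20.64 → 21
  B: 167 + 0.14×(0−167) = 167 − 23.38 = 143.62 → 144
After the shade: rgb(181, 21, 144) = #b51590.
Lerp each channel 18% toward 128:
  R: 181 − 9.54 = 171.46 → 171
  G: 21 + 19.26 = 40.26 → 40
  B: 144 − 2.88 = 141.12 → 141
rgb(171, 40, 141) = #ab288d.

#ab288d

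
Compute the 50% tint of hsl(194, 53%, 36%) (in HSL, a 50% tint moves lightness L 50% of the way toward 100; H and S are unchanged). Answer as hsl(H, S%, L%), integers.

hsl(194, 53%, 68%)

L moves 50% from 36 toward 100: 36 + 32 = 68 → 68.
H and S are unchanged.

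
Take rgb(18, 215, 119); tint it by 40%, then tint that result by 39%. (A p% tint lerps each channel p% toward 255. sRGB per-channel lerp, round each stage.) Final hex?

#A8F0CD

Lerp each channel 40% toward 255:
  R: 18 + 0.4×(255−18) = 18 + 94.8 = 112.8 → 113
  G: 215 + 0.4×(255−215) = 215 + 16 = 231 → 231
  B: 119 + 0.4×(255−119) = 119 + 54.4 = 173.4 → 173
After the tint: rgb(113, 231, 173) = #71E7AD.
A 39% tint moves each channel 39% toward 255:
  R: 113 + 55.38 = 168.38 → 168
  G: 231 + 9.36 = 240.36 → 240
  B: 173 + 0.39×(255−173) = 173 + 31.98 = 204.98 → 205
rgb(168, 240, 205) = #A8F0CD.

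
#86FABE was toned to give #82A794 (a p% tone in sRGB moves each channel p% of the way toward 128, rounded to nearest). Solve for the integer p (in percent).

68%

#86FABE is rgb(134, 250, 190); #82A794 is rgb(130, 167, 148).
On the G channel (widest range): 167 ≈ 250 + (p/100)(128 − 250), so p ≈ 100×(167 − 250)/(128 − 250) = -8300/-122 = 68.03.
p = 68 reproduces all three channels after rounding.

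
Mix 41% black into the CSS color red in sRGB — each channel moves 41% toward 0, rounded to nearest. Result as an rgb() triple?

rgb(150, 0, 0)

CSS red is rgb(255, 0, 0).
Per channel, c → c + 0.41(0 − c):
  R: 255 − 104.55 = 150.45 → 150
  G: 0 + 0.41×(0−0) = 0 + 0 = 0 → 0
  B: 0 + 0.41×(0−0) = 0 + 0 = 0 → 0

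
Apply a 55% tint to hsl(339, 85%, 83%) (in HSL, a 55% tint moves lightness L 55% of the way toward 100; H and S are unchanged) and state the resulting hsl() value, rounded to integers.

L moves 55% from 83 toward 100: 83 + 9.35 = 92.35 → 92.
H and S are unchanged.

hsl(339, 85%, 92%)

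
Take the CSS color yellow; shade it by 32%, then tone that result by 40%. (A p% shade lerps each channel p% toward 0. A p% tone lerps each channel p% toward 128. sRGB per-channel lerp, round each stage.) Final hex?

CSS yellow is rgb(255, 255, 0).
Per channel, c → c + 0.32(0 − c):
  R: 255 − 81.6 = 173.4 → 173
  G: 255 − 81.6 = 173.4 → 173
  B: 0 + 0 = 0 → 0
After the shade: rgb(173, 173, 0) = #ADAD00.
A 40% tone moves each channel 40% toward 128:
  R: 173 + 0.4×(128−173) = 173 − 18 = 155 → 155
  G: 173 + 0.4×(128−173) = 173 − 18 = 155 → 155
  B: 0 + 51.2 = 51.2 → 51
rgb(155, 155, 51) = #9B9B33.

#9B9B33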